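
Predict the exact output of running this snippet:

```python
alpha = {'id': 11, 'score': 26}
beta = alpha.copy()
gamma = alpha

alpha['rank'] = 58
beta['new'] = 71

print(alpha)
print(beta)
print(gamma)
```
{'id': 11, 'score': 26, 'rank': 58}
{'id': 11, 'score': 26, 'new': 71}
{'id': 11, 'score': 26, 'rank': 58}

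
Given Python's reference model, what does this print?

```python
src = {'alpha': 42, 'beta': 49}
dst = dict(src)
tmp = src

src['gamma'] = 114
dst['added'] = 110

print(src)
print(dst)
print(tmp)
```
{'alpha': 42, 'beta': 49, 'gamma': 114}
{'alpha': 42, 'beta': 49, 'added': 110}
{'alpha': 42, 'beta': 49, 'gamma': 114}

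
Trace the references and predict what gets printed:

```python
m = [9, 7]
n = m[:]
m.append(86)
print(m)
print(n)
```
[9, 7, 86]
[9, 7]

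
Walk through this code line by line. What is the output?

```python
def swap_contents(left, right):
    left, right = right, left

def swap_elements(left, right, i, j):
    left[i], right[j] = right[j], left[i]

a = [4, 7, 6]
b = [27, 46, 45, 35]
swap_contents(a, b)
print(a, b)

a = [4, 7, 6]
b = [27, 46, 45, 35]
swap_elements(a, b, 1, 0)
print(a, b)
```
[4, 7, 6] [27, 46, 45, 35]
[4, 27, 6] [7, 46, 45, 35]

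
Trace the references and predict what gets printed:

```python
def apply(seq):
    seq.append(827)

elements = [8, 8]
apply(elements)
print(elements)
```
[8, 8, 827]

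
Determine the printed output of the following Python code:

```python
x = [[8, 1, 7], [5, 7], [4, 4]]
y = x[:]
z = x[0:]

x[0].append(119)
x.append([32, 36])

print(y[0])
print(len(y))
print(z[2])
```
[8, 1, 7, 119]
3
[4, 4]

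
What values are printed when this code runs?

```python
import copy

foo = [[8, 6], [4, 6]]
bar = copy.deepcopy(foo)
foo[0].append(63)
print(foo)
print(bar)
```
[[8, 6, 63], [4, 6]]
[[8, 6], [4, 6]]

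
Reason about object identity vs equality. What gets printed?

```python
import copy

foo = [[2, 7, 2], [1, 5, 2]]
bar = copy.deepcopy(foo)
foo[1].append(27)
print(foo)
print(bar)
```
[[2, 7, 2], [1, 5, 2, 27]]
[[2, 7, 2], [1, 5, 2]]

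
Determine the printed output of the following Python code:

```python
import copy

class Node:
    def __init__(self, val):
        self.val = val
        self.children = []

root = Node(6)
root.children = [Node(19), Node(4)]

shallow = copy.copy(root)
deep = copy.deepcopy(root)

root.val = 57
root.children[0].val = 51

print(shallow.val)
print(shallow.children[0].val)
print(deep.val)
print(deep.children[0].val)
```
6
51
6
19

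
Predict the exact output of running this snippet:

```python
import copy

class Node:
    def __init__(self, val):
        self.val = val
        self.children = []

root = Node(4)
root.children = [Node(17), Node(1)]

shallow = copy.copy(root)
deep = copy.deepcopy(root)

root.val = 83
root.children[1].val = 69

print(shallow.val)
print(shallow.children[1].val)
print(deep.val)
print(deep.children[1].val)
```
4
69
4
1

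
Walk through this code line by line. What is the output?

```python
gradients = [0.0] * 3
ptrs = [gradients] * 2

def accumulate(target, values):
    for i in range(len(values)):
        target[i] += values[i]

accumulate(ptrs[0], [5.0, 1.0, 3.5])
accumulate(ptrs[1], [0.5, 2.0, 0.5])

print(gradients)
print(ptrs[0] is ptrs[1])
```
[5.5, 3.0, 4.0]
True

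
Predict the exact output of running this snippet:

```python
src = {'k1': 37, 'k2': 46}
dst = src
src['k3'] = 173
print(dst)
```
{'k1': 37, 'k2': 46, 'k3': 173}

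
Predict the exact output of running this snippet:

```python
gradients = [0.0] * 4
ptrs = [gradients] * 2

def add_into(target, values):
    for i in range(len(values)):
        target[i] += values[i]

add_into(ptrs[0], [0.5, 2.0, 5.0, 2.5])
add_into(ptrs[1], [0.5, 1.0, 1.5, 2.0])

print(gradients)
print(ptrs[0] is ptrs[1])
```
[1.0, 3.0, 6.5, 4.5]
True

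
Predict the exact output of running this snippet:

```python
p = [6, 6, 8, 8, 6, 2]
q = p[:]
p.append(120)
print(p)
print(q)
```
[6, 6, 8, 8, 6, 2, 120]
[6, 6, 8, 8, 6, 2]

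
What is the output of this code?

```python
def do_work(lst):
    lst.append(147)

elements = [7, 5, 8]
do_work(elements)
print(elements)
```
[7, 5, 8, 147]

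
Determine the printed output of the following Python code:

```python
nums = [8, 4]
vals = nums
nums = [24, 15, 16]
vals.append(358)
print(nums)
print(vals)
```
[24, 15, 16]
[8, 4, 358]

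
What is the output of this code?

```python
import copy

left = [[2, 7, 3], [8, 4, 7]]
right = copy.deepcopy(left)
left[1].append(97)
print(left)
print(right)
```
[[2, 7, 3], [8, 4, 7, 97]]
[[2, 7, 3], [8, 4, 7]]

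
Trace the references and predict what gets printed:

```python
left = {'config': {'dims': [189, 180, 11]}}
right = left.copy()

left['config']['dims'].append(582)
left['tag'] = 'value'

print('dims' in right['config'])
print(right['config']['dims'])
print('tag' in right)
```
True
[189, 180, 11, 582]
False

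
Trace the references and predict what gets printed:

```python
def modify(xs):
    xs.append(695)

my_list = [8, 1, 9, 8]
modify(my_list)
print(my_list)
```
[8, 1, 9, 8, 695]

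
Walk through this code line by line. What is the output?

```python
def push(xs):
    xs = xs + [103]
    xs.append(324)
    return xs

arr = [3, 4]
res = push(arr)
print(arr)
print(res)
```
[3, 4]
[3, 4, 103, 324]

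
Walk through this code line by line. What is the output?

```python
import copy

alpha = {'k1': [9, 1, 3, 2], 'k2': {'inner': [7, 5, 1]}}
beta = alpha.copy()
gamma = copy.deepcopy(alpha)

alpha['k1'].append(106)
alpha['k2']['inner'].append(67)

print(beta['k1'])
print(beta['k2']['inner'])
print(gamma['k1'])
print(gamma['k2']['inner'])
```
[9, 1, 3, 2, 106]
[7, 5, 1, 67]
[9, 1, 3, 2]
[7, 5, 1]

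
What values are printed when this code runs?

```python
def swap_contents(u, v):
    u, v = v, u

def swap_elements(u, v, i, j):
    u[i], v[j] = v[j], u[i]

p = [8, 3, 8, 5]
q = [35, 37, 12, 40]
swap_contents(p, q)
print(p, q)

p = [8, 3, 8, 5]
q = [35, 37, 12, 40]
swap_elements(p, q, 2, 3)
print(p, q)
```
[8, 3, 8, 5] [35, 37, 12, 40]
[8, 3, 40, 5] [35, 37, 12, 8]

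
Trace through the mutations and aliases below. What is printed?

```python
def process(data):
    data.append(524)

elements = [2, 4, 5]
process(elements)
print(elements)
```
[2, 4, 5, 524]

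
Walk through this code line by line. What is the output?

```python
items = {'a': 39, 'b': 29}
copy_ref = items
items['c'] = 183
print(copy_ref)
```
{'a': 39, 'b': 29, 'c': 183}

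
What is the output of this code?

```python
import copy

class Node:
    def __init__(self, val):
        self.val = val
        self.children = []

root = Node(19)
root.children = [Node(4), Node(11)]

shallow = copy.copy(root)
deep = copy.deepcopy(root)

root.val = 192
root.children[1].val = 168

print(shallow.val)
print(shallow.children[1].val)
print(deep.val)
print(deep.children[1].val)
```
19
168
19
11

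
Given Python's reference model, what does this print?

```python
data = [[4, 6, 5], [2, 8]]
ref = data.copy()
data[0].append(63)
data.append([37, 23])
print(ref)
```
[[4, 6, 5, 63], [2, 8]]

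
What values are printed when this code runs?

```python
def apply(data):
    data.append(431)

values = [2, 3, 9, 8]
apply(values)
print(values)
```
[2, 3, 9, 8, 431]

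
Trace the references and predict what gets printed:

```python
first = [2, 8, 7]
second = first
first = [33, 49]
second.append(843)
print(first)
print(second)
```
[33, 49]
[2, 8, 7, 843]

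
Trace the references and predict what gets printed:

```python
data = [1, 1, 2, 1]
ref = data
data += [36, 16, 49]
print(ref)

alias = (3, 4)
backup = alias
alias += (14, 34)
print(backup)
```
[1, 1, 2, 1, 36, 16, 49]
(3, 4)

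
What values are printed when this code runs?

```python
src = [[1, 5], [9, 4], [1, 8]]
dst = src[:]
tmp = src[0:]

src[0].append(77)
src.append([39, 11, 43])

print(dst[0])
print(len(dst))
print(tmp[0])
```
[1, 5, 77]
3
[1, 5, 77]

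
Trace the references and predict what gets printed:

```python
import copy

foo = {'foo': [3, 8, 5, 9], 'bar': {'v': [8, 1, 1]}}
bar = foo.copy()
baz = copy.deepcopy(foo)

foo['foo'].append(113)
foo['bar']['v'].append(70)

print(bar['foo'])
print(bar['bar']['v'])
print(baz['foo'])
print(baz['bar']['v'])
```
[3, 8, 5, 9, 113]
[8, 1, 1, 70]
[3, 8, 5, 9]
[8, 1, 1]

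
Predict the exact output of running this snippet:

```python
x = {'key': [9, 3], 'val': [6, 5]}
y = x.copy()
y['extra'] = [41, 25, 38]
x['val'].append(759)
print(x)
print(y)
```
{'key': [9, 3], 'val': [6, 5, 759]}
{'key': [9, 3], 'val': [6, 5, 759], 'extra': [41, 25, 38]}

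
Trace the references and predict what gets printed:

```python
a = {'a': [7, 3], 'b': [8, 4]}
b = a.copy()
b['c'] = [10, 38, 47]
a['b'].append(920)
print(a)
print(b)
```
{'a': [7, 3], 'b': [8, 4, 920]}
{'a': [7, 3], 'b': [8, 4, 920], 'c': [10, 38, 47]}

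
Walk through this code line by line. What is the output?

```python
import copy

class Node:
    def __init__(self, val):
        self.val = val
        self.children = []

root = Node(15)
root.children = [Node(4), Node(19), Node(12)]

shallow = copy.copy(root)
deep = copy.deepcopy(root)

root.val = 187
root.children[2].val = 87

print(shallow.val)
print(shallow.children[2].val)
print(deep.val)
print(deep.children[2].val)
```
15
87
15
12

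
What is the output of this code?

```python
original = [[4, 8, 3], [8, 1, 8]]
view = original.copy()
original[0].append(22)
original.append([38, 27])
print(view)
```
[[4, 8, 3, 22], [8, 1, 8]]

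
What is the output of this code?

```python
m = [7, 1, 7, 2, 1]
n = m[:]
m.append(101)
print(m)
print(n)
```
[7, 1, 7, 2, 1, 101]
[7, 1, 7, 2, 1]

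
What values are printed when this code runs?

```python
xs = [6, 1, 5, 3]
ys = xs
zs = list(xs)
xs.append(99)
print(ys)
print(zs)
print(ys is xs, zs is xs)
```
[6, 1, 5, 3, 99]
[6, 1, 5, 3]
True False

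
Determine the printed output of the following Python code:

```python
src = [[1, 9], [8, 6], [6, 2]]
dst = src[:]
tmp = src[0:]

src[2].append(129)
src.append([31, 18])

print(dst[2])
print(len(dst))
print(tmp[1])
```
[6, 2, 129]
3
[8, 6]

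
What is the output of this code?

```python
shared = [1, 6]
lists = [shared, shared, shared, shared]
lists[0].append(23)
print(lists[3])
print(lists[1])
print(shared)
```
[1, 6, 23]
[1, 6, 23]
[1, 6, 23]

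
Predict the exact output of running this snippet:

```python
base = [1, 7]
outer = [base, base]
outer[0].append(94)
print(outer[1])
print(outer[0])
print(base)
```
[1, 7, 94]
[1, 7, 94]
[1, 7, 94]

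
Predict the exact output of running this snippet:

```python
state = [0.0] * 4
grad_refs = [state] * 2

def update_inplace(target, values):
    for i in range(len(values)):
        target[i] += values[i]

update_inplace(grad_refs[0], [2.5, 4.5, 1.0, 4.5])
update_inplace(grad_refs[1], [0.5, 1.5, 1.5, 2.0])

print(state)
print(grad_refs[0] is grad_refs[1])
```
[3.0, 6.0, 2.5, 6.5]
True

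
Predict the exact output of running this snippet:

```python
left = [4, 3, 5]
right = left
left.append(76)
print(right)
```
[4, 3, 5, 76]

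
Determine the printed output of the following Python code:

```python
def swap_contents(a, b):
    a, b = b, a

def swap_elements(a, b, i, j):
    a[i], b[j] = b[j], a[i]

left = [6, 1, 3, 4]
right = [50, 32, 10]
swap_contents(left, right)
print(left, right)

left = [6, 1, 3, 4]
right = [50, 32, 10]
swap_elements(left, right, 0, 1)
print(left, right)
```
[6, 1, 3, 4] [50, 32, 10]
[32, 1, 3, 4] [50, 6, 10]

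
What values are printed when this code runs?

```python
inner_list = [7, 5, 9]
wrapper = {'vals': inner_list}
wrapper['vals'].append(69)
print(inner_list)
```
[7, 5, 9, 69]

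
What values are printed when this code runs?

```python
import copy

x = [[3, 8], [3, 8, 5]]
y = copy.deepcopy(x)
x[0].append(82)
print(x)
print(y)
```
[[3, 8, 82], [3, 8, 5]]
[[3, 8], [3, 8, 5]]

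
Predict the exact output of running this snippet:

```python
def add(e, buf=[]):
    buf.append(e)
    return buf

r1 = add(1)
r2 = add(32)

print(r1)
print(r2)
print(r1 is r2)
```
[1, 32]
[1, 32]
True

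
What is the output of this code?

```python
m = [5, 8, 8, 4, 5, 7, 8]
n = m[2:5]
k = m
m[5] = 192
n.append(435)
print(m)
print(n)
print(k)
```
[5, 8, 8, 4, 5, 192, 8]
[8, 4, 5, 435]
[5, 8, 8, 4, 5, 192, 8]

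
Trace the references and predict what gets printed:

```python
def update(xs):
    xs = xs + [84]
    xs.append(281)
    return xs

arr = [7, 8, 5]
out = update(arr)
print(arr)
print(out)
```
[7, 8, 5]
[7, 8, 5, 84, 281]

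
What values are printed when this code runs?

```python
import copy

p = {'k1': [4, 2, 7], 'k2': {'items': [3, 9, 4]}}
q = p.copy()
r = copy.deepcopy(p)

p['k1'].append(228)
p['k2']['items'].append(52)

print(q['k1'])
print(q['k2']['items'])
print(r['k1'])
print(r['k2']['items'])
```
[4, 2, 7, 228]
[3, 9, 4, 52]
[4, 2, 7]
[3, 9, 4]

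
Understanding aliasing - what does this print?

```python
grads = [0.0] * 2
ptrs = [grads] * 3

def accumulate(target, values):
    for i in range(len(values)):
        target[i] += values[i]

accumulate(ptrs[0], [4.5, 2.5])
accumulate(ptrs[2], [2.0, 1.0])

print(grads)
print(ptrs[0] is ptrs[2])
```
[6.5, 3.5]
True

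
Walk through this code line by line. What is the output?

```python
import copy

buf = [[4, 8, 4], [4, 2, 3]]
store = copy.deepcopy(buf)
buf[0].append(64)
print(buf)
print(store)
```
[[4, 8, 4, 64], [4, 2, 3]]
[[4, 8, 4], [4, 2, 3]]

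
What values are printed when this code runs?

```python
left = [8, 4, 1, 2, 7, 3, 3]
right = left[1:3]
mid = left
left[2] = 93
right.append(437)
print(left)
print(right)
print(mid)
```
[8, 4, 93, 2, 7, 3, 3]
[4, 1, 437]
[8, 4, 93, 2, 7, 3, 3]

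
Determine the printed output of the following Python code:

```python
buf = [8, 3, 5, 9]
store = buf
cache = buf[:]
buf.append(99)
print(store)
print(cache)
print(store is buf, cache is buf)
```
[8, 3, 5, 9, 99]
[8, 3, 5, 9]
True False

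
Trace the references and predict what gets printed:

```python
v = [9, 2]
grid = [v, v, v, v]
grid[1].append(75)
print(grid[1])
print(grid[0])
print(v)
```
[9, 2, 75]
[9, 2, 75]
[9, 2, 75]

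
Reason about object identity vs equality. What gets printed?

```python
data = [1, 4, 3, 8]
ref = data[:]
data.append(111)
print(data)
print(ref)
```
[1, 4, 3, 8, 111]
[1, 4, 3, 8]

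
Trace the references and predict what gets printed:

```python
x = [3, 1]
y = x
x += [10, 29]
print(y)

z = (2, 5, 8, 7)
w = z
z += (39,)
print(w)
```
[3, 1, 10, 29]
(2, 5, 8, 7)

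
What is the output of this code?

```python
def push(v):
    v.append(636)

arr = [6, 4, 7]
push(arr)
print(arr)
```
[6, 4, 7, 636]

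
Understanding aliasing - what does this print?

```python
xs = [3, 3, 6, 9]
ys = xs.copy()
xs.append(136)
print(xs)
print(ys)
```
[3, 3, 6, 9, 136]
[3, 3, 6, 9]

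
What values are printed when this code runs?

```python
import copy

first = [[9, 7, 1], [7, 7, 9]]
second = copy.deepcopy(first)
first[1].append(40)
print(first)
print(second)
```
[[9, 7, 1], [7, 7, 9, 40]]
[[9, 7, 1], [7, 7, 9]]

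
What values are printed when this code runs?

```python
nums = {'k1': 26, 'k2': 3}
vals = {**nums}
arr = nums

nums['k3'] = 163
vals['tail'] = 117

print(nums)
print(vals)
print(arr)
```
{'k1': 26, 'k2': 3, 'k3': 163}
{'k1': 26, 'k2': 3, 'tail': 117}
{'k1': 26, 'k2': 3, 'k3': 163}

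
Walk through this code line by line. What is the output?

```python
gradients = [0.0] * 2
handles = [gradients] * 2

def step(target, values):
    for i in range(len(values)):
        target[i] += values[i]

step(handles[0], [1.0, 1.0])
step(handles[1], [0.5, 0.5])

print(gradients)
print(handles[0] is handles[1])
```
[1.5, 1.5]
True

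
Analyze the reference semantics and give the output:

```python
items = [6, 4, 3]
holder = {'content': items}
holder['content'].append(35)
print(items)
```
[6, 4, 3, 35]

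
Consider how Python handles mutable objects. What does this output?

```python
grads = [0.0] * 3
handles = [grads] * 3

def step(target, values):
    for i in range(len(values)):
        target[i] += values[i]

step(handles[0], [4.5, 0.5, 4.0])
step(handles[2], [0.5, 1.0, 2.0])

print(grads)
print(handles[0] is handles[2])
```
[5.0, 1.5, 6.0]
True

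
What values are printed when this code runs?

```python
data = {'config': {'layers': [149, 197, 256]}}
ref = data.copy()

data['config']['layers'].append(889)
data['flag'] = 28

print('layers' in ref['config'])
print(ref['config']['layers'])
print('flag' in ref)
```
True
[149, 197, 256, 889]
False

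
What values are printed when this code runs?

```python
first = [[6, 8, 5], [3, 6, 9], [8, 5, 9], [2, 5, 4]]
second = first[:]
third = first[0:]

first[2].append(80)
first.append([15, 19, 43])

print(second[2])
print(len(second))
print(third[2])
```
[8, 5, 9, 80]
4
[8, 5, 9, 80]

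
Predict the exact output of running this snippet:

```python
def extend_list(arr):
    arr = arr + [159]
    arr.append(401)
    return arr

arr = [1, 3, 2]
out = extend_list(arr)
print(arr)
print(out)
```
[1, 3, 2]
[1, 3, 2, 159, 401]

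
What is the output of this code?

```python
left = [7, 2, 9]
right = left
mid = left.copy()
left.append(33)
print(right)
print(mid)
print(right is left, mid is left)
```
[7, 2, 9, 33]
[7, 2, 9]
True False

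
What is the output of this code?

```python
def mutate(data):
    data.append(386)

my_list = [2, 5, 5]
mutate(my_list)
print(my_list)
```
[2, 5, 5, 386]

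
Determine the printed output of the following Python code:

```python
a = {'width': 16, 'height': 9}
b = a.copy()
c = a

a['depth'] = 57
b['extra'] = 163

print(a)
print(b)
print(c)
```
{'width': 16, 'height': 9, 'depth': 57}
{'width': 16, 'height': 9, 'extra': 163}
{'width': 16, 'height': 9, 'depth': 57}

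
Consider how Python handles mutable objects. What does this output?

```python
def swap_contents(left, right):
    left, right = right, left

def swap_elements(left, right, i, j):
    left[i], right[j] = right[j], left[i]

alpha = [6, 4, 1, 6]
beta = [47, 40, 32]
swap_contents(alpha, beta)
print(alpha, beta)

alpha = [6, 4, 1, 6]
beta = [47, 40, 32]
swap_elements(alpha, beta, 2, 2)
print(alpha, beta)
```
[6, 4, 1, 6] [47, 40, 32]
[6, 4, 32, 6] [47, 40, 1]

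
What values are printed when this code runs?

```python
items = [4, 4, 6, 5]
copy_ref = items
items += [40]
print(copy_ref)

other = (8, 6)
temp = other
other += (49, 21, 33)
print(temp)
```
[4, 4, 6, 5, 40]
(8, 6)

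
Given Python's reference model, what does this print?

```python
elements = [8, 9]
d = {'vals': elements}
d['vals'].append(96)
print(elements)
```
[8, 9, 96]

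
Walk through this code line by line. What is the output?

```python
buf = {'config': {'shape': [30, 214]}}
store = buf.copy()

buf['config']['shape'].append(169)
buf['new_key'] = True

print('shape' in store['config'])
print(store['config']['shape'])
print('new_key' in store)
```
True
[30, 214, 169]
False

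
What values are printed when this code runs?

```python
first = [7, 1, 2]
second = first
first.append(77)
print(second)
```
[7, 1, 2, 77]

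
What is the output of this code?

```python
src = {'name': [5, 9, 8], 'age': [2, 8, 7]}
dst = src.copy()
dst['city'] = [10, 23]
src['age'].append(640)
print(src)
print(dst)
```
{'name': [5, 9, 8], 'age': [2, 8, 7, 640]}
{'name': [5, 9, 8], 'age': [2, 8, 7, 640], 'city': [10, 23]}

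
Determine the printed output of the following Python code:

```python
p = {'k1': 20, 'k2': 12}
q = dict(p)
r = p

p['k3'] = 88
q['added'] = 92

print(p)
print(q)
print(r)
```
{'k1': 20, 'k2': 12, 'k3': 88}
{'k1': 20, 'k2': 12, 'added': 92}
{'k1': 20, 'k2': 12, 'k3': 88}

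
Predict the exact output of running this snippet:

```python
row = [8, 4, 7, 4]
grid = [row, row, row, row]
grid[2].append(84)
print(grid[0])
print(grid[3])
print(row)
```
[8, 4, 7, 4, 84]
[8, 4, 7, 4, 84]
[8, 4, 7, 4, 84]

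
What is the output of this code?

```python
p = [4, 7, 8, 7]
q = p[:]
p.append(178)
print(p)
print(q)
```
[4, 7, 8, 7, 178]
[4, 7, 8, 7]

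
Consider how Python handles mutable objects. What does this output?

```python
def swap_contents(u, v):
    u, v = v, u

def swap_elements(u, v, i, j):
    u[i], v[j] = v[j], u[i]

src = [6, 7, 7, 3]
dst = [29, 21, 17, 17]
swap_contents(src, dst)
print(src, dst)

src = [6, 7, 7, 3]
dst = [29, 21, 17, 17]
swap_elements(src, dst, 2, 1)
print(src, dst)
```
[6, 7, 7, 3] [29, 21, 17, 17]
[6, 7, 21, 3] [29, 7, 17, 17]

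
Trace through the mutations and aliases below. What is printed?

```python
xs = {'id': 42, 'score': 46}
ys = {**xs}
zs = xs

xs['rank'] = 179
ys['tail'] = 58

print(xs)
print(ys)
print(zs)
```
{'id': 42, 'score': 46, 'rank': 179}
{'id': 42, 'score': 46, 'tail': 58}
{'id': 42, 'score': 46, 'rank': 179}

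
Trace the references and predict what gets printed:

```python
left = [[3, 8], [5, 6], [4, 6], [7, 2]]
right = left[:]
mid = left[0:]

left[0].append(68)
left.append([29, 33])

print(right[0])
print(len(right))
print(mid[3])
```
[3, 8, 68]
4
[7, 2]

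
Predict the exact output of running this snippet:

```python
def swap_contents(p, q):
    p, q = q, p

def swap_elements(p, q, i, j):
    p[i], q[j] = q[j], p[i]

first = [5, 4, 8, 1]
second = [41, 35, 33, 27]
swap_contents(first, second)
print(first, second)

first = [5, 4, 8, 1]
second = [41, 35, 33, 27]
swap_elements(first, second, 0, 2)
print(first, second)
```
[5, 4, 8, 1] [41, 35, 33, 27]
[33, 4, 8, 1] [41, 35, 5, 27]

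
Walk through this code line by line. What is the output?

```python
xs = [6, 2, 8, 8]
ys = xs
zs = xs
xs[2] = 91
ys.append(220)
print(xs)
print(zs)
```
[6, 2, 91, 8, 220]
[6, 2, 91, 8, 220]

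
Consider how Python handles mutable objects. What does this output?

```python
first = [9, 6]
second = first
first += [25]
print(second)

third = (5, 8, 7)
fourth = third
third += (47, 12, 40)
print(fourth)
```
[9, 6, 25]
(5, 8, 7)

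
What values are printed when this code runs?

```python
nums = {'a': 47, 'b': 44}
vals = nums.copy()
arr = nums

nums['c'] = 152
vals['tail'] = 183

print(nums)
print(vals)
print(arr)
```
{'a': 47, 'b': 44, 'c': 152}
{'a': 47, 'b': 44, 'tail': 183}
{'a': 47, 'b': 44, 'c': 152}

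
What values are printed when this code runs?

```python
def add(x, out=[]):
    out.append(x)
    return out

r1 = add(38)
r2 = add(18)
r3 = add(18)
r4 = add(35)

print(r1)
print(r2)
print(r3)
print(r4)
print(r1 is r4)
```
[38, 18, 18, 35]
[38, 18, 18, 35]
[38, 18, 18, 35]
[38, 18, 18, 35]
True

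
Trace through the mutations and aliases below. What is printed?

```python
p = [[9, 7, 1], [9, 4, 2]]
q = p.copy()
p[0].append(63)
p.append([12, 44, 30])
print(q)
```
[[9, 7, 1, 63], [9, 4, 2]]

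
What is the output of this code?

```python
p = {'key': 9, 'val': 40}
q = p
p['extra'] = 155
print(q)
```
{'key': 9, 'val': 40, 'extra': 155}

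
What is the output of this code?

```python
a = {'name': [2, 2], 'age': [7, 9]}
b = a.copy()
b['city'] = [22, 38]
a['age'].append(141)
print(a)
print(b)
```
{'name': [2, 2], 'age': [7, 9, 141]}
{'name': [2, 2], 'age': [7, 9, 141], 'city': [22, 38]}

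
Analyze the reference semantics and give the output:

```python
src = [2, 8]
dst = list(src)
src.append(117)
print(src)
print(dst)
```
[2, 8, 117]
[2, 8]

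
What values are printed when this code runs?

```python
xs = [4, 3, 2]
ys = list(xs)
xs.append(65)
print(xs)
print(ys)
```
[4, 3, 2, 65]
[4, 3, 2]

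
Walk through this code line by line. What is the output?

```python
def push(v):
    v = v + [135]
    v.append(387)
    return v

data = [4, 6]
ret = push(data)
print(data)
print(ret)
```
[4, 6]
[4, 6, 135, 387]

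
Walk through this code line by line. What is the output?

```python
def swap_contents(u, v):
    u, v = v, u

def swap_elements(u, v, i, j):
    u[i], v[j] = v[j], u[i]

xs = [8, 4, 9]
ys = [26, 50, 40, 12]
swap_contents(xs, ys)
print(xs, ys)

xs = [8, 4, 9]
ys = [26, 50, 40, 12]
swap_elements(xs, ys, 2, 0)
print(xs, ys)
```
[8, 4, 9] [26, 50, 40, 12]
[8, 4, 26] [9, 50, 40, 12]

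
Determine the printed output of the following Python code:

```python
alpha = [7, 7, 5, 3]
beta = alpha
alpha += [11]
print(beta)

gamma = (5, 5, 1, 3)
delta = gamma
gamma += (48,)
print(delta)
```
[7, 7, 5, 3, 11]
(5, 5, 1, 3)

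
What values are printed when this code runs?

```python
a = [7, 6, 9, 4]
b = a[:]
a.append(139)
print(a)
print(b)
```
[7, 6, 9, 4, 139]
[7, 6, 9, 4]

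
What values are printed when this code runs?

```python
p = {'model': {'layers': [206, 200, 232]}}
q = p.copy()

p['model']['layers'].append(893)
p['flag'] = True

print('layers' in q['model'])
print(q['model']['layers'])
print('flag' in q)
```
True
[206, 200, 232, 893]
False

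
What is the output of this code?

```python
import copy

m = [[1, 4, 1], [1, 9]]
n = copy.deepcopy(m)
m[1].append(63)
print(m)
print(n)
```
[[1, 4, 1], [1, 9, 63]]
[[1, 4, 1], [1, 9]]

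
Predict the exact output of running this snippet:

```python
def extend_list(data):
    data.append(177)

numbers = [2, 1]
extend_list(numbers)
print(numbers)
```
[2, 1, 177]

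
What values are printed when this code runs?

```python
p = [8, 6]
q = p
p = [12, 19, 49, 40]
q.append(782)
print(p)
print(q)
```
[12, 19, 49, 40]
[8, 6, 782]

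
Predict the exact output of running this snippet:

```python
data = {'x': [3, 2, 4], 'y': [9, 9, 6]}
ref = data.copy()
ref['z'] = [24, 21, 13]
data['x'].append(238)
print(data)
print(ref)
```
{'x': [3, 2, 4, 238], 'y': [9, 9, 6]}
{'x': [3, 2, 4, 238], 'y': [9, 9, 6], 'z': [24, 21, 13]}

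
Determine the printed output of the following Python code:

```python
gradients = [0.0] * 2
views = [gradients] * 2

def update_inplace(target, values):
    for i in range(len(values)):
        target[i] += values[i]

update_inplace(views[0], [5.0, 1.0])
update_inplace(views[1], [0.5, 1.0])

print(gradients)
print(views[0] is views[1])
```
[5.5, 2.0]
True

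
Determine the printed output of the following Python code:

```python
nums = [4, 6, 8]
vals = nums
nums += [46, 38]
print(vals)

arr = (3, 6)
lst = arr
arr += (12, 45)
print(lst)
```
[4, 6, 8, 46, 38]
(3, 6)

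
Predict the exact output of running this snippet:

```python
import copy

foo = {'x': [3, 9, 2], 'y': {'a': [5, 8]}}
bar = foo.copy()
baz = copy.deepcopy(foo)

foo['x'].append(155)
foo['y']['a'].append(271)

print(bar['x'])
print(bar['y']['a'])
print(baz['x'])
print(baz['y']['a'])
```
[3, 9, 2, 155]
[5, 8, 271]
[3, 9, 2]
[5, 8]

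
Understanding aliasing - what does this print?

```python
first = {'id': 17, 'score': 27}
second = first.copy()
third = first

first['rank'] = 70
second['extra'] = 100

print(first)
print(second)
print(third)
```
{'id': 17, 'score': 27, 'rank': 70}
{'id': 17, 'score': 27, 'extra': 100}
{'id': 17, 'score': 27, 'rank': 70}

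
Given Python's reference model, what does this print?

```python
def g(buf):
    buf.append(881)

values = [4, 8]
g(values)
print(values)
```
[4, 8, 881]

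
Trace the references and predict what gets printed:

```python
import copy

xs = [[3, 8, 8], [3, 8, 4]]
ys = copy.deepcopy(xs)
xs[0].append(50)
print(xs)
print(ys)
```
[[3, 8, 8, 50], [3, 8, 4]]
[[3, 8, 8], [3, 8, 4]]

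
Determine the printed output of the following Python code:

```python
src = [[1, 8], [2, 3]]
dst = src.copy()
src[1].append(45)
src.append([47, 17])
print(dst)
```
[[1, 8], [2, 3, 45]]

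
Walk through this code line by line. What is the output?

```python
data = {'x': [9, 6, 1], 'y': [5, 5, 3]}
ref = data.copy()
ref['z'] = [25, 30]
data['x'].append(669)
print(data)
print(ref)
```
{'x': [9, 6, 1, 669], 'y': [5, 5, 3]}
{'x': [9, 6, 1, 669], 'y': [5, 5, 3], 'z': [25, 30]}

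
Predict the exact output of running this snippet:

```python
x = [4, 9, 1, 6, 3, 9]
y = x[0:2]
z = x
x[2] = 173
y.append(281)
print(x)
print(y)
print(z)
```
[4, 9, 173, 6, 3, 9]
[4, 9, 281]
[4, 9, 173, 6, 3, 9]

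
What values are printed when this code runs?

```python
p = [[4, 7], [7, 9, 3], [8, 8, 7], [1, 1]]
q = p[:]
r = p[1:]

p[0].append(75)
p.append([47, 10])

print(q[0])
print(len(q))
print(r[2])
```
[4, 7, 75]
4
[1, 1]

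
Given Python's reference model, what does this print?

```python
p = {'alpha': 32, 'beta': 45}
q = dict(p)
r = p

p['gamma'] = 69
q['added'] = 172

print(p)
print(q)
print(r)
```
{'alpha': 32, 'beta': 45, 'gamma': 69}
{'alpha': 32, 'beta': 45, 'added': 172}
{'alpha': 32, 'beta': 45, 'gamma': 69}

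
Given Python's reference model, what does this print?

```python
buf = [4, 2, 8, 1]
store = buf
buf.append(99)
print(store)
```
[4, 2, 8, 1, 99]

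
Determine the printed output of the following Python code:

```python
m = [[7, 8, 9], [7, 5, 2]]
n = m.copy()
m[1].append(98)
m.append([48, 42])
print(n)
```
[[7, 8, 9], [7, 5, 2, 98]]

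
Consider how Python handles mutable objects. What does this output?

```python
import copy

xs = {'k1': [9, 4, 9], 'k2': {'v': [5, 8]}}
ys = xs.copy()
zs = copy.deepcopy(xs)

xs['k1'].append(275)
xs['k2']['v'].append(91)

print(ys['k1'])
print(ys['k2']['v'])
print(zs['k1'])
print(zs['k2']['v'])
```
[9, 4, 9, 275]
[5, 8, 91]
[9, 4, 9]
[5, 8]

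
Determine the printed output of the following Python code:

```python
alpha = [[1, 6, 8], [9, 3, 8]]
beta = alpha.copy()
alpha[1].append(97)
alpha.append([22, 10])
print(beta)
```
[[1, 6, 8], [9, 3, 8, 97]]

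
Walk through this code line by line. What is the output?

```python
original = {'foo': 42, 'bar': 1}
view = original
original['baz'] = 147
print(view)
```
{'foo': 42, 'bar': 1, 'baz': 147}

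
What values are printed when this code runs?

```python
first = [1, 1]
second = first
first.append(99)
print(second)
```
[1, 1, 99]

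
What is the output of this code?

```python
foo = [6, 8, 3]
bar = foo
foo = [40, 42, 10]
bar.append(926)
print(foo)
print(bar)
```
[40, 42, 10]
[6, 8, 3, 926]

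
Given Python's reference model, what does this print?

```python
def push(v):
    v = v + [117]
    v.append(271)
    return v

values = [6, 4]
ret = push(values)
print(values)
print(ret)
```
[6, 4]
[6, 4, 117, 271]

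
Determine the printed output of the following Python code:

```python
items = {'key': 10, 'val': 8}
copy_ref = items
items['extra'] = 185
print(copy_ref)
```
{'key': 10, 'val': 8, 'extra': 185}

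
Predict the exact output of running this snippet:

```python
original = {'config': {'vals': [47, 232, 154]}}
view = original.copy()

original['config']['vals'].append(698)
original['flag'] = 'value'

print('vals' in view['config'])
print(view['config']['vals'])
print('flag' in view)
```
True
[47, 232, 154, 698]
False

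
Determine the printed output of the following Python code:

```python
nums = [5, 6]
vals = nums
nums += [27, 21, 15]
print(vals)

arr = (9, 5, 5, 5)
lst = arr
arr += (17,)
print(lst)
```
[5, 6, 27, 21, 15]
(9, 5, 5, 5)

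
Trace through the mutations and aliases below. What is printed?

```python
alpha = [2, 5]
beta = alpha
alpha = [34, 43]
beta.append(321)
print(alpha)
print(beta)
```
[34, 43]
[2, 5, 321]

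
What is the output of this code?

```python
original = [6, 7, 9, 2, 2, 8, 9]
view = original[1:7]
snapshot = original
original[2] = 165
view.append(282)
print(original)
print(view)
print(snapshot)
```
[6, 7, 165, 2, 2, 8, 9]
[7, 9, 2, 2, 8, 9, 282]
[6, 7, 165, 2, 2, 8, 9]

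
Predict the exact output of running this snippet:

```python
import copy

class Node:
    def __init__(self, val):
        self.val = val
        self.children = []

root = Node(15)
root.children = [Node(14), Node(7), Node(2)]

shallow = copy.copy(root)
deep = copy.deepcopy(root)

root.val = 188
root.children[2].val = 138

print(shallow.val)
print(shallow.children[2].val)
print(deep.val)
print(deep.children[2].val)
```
15
138
15
2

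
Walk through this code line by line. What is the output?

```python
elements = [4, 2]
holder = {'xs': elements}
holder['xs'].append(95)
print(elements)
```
[4, 2, 95]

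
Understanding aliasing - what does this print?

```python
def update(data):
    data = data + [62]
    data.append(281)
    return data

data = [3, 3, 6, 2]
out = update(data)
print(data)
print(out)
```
[3, 3, 6, 2]
[3, 3, 6, 2, 62, 281]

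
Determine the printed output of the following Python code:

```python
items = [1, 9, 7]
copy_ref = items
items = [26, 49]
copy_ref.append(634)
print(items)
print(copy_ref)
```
[26, 49]
[1, 9, 7, 634]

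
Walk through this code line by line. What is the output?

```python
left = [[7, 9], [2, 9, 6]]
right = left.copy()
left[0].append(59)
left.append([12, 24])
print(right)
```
[[7, 9, 59], [2, 9, 6]]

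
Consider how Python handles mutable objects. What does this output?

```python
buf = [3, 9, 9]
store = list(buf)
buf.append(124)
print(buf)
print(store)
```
[3, 9, 9, 124]
[3, 9, 9]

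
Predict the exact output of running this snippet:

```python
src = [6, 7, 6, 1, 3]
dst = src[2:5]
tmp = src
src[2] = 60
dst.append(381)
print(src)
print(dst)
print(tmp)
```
[6, 7, 60, 1, 3]
[6, 1, 3, 381]
[6, 7, 60, 1, 3]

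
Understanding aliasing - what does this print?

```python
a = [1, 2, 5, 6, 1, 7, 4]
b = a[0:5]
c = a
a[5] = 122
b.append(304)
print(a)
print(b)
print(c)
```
[1, 2, 5, 6, 1, 122, 4]
[1, 2, 5, 6, 1, 304]
[1, 2, 5, 6, 1, 122, 4]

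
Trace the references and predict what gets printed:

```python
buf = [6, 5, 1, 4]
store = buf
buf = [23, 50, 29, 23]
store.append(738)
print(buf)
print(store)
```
[23, 50, 29, 23]
[6, 5, 1, 4, 738]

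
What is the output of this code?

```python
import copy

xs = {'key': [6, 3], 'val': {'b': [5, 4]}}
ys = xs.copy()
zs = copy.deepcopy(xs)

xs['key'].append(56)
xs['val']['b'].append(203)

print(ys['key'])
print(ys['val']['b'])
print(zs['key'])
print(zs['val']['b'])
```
[6, 3, 56]
[5, 4, 203]
[6, 3]
[5, 4]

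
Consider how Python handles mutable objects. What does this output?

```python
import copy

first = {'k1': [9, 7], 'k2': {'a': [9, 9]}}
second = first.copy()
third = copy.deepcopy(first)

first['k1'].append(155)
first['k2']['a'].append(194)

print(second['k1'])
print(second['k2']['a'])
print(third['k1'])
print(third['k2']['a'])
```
[9, 7, 155]
[9, 9, 194]
[9, 7]
[9, 9]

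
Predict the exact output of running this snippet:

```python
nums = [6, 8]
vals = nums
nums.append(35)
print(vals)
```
[6, 8, 35]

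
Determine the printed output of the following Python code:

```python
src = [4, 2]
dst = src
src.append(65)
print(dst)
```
[4, 2, 65]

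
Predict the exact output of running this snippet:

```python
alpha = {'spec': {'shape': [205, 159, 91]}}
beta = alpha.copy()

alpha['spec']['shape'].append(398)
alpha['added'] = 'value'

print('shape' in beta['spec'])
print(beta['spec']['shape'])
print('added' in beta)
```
True
[205, 159, 91, 398]
False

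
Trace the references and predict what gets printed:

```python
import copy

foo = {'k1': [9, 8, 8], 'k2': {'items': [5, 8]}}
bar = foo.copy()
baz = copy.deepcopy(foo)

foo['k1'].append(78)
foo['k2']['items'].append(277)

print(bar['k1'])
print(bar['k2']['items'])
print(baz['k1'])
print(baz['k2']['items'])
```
[9, 8, 8, 78]
[5, 8, 277]
[9, 8, 8]
[5, 8]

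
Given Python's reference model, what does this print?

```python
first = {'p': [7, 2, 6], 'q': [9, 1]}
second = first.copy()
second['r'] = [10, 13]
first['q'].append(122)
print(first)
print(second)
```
{'p': [7, 2, 6], 'q': [9, 1, 122]}
{'p': [7, 2, 6], 'q': [9, 1, 122], 'r': [10, 13]}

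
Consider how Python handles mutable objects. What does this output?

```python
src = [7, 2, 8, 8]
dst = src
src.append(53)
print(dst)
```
[7, 2, 8, 8, 53]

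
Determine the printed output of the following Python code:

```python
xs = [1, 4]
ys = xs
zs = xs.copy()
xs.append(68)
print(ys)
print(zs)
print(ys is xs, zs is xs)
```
[1, 4, 68]
[1, 4]
True False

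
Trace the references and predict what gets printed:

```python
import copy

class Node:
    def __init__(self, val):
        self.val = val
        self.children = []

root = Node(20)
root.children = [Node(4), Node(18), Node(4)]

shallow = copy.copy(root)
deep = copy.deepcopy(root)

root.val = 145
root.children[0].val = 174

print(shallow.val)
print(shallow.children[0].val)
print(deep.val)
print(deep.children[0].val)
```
20
174
20
4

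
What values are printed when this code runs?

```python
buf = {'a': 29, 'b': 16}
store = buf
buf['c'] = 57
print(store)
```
{'a': 29, 'b': 16, 'c': 57}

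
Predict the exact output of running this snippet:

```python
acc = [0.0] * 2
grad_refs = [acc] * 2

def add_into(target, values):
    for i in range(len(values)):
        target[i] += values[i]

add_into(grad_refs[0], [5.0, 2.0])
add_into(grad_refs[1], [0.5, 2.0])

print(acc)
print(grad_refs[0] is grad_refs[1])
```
[5.5, 4.0]
True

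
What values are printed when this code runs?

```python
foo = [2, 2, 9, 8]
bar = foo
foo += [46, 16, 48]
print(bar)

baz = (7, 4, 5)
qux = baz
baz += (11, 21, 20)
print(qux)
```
[2, 2, 9, 8, 46, 16, 48]
(7, 4, 5)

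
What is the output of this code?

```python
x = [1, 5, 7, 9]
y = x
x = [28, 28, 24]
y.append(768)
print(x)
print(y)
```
[28, 28, 24]
[1, 5, 7, 9, 768]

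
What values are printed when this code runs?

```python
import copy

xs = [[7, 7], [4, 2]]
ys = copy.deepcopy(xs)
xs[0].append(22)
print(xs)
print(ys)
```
[[7, 7, 22], [4, 2]]
[[7, 7], [4, 2]]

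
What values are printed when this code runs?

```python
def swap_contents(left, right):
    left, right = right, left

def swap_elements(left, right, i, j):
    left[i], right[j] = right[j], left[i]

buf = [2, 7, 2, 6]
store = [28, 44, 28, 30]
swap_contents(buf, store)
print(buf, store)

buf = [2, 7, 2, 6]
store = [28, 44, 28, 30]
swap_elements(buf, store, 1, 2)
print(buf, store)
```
[2, 7, 2, 6] [28, 44, 28, 30]
[2, 28, 2, 6] [28, 44, 7, 30]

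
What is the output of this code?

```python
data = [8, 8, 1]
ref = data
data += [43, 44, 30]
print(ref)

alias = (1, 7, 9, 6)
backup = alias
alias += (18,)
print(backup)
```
[8, 8, 1, 43, 44, 30]
(1, 7, 9, 6)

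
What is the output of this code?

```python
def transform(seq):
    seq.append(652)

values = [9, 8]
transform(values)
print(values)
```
[9, 8, 652]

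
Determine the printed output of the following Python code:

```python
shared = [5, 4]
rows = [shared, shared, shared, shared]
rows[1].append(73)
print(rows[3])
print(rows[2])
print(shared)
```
[5, 4, 73]
[5, 4, 73]
[5, 4, 73]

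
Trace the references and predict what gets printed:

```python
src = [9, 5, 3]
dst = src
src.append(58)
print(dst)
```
[9, 5, 3, 58]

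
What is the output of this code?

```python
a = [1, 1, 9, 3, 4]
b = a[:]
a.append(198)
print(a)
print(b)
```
[1, 1, 9, 3, 4, 198]
[1, 1, 9, 3, 4]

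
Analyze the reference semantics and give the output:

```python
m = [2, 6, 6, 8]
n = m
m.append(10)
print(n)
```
[2, 6, 6, 8, 10]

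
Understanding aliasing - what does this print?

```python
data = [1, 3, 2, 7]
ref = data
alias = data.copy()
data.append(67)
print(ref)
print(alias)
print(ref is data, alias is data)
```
[1, 3, 2, 7, 67]
[1, 3, 2, 7]
True False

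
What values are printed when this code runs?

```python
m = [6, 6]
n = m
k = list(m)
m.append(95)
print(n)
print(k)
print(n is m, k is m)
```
[6, 6, 95]
[6, 6]
True False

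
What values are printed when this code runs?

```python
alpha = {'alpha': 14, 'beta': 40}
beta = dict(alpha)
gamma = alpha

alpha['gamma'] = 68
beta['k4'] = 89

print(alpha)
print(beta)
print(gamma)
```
{'alpha': 14, 'beta': 40, 'gamma': 68}
{'alpha': 14, 'beta': 40, 'k4': 89}
{'alpha': 14, 'beta': 40, 'gamma': 68}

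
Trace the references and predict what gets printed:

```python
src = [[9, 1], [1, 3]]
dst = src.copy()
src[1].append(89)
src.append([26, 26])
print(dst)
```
[[9, 1], [1, 3, 89]]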